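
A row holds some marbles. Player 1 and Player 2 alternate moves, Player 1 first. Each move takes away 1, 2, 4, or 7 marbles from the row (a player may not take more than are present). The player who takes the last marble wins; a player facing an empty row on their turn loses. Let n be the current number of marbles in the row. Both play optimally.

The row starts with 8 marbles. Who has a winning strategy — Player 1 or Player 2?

Player 1 wins.

Build the W/L table. Terminal = L. A non-terminal position is W if it has a move to some L; otherwise it is L.
n=0: no move → L
n=1: W (go to 0, an L position)
n=2: W (go to 0, an L position)
n=3: L (options 2(W), 1(W) are all W)
n=4: W (go to 3, an L position)
n=5: W (go to 3, an L position)
n=6: L (options 5(W), 4(W), 2(W) are all W)
n=7: W (go to 6, an L position)
n=8: W (go to 6, an L position)
From 8 Player 1 can remove 2, leaving 6, reaching an L position.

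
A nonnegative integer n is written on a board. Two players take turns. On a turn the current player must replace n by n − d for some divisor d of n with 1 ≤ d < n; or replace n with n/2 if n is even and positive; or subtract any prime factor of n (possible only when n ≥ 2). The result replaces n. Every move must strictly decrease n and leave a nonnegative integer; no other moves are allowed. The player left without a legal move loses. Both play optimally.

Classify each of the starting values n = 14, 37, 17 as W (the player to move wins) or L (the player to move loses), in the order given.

Classify positions by backward induction: terminal positions (no move available) are L. From any other position, the mover wins iff some move reaches an L.
n=0: no move → L
n=1: no move → L
n=2: can move to 0, which is L ⇒ W
n=3: can move to 0, which is L ⇒ W
n=4: moves to 2(W), 3(W); every one is W ⇒ L
n=5: can move to 0, which is L ⇒ W
n=6: can move to 4, which is L ⇒ W
n=7: can move to 0, which is L ⇒ W
n=8: can move to 4, which is L ⇒ W
n=9: moves to 6(W), 8(W); every one is W ⇒ L
n=10: can move to 9, which is L ⇒ W
n=11: can move to 0, which is L ⇒ W
n=12: can move to 9, which is L ⇒ W
n=13: can move to 0, which is L ⇒ W
n=14: moves to 7(W), 12(W), 13(W); every one is W ⇒ L
n=15: can move to 14, which is L ⇒ W
n=16: can move to 14, which is L ⇒ W
n=17: can move to 0, which is L ⇒ W
n=18: can move to 9, which is L ⇒ W
n=19: can move to 0, which is L ⇒ W
n=20: moves to 10(W), 15(W), 16(W), 18(W), 19(W); every one is W ⇒ L
n=21: can move to 14, which is L ⇒ W
n=22: can move to 20, which is L ⇒ W
n=23: can move to 0, which is L ⇒ W
n=24: can move to 20, which is L ⇒ W
n=25: can move to 20, which is L ⇒ W
n=26: moves to 13(W), 24(W), 25(W); every one is W ⇒ L
n=27: can move to 26, which is L ⇒ W
n=28: can move to 14, which is L ⇒ W
n=29: can move to 0, which is L ⇒ W
n=30: can move to 20, which is L ⇒ W
n=31: can move to 0, which is L ⇒ W
n=32: moves to 16(W), 24(W), 28(W), 30(W), 31(W); every one is W ⇒ L
n=33: can move to 32, which is L ⇒ W
n=34: can move to 32, which is L ⇒ W
n=35: moves to 28(W), 30(W), 34(W); every one is W ⇒ L
n=36: can move to 32, which is L ⇒ W
n=37: can move to 0, which is L ⇒ W

14: L, 37: W, 17: W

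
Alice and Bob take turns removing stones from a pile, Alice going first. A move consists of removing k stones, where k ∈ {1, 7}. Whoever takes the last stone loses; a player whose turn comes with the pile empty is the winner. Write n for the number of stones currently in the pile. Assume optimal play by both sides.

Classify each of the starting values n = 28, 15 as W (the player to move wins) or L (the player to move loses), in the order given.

Use the standard recursion: the mover wins at a terminal position; elsewhere, the mover wins exactly when some move hands the opponent an L position.
n=0: no move; the opponent has just taken the last stone and therefore loses → W
n=1: the only move is to 0(W), a W ⇒ L
n=2: can move to 1, which is L ⇒ W
n=3: the only move is to 2(W), a W ⇒ L
n=4: can move to 3, which is L ⇒ W
n=5: the only move is to 4(W), a W ⇒ L
n=6: can move to 5, which is L ⇒ W
n=7: moves to 6(W), 0(W); every one is W ⇒ L
n=8: can move to 7, which is L ⇒ W
n=9: moves to 8(W), 2(W); every one is W ⇒ L
n=10: can move to 9, which is L ⇒ W
n=11: moves to 10(W), 4(W); every one is W ⇒ L
n=12: can move to 11, which is L ⇒ W
n=13: moves to 12(W), 6(W); every one is W ⇒ L
n=14: can move to 13, which is L ⇒ W
n=15: moves to 14(W), 8(W); every one is W ⇒ L
n=16: can move to 15, which is L ⇒ W
n=17: moves to 16(W), 10(W); every one is W ⇒ L
n=18: can move to 17, which is L ⇒ W
n=19: moves to 18(W), 12(W); every one is W ⇒ L
n=20: can move to 19, which is L ⇒ W
n=21: moves to 20(W), 14(W); every one is W ⇒ L
n=22: can move to 21, which is L ⇒ W
n=23: moves to 22(W), 16(W); every one is W ⇒ L
n=24: can move to 23, which is L ⇒ W
n=25: moves to 24(W), 18(W); every one is W ⇒ L
n=26: can move to 25, which is L ⇒ W
n=27: moves to 26(W), 20(W); every one is W ⇒ L
n=28: can move to 27, which is L ⇒ W

28: W, 15: L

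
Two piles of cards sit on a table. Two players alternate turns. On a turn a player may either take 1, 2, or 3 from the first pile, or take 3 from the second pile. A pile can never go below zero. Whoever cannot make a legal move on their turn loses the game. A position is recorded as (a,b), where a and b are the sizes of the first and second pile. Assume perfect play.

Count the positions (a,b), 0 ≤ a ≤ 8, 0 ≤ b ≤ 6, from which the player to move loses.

Positions with no move are L. A position that does have a move is losing for the player to move precisely when every available move leads to a winning position for the opponent. Fill in the labels:
Every move lowers a or b (never raises either), so fill the grid row by row in increasing a, and left to right within a row: each cell's successors are then already labelled.
      b=0  b=1  b=2  b=3  b=4  b=5  b=6
a=0:    L    L    L    W    W    W    L
a=1:    W    W    W    L    L    L    W
a=2:    W    W    W    W    W    W    W
a=3:    W    W    W    W    W    W    W
a=4:    L    L    L    W    W    W    L
a=5:    W    W    W    L    L    L    W
a=6:    W    W    W    W    W    W    W
a=7:    W    W    W    W    W    W    W
a=8:    L    L    L    W    W    W    L
Cells with no legal move (terminal, hence L): (0,0), (0,1), (0,2).
The remaining L cells, each justified by listing all of its moves:
(0,6): L (sole option (0,3)(W) is W)
(1,3): L (options (0,3)(W), (1,0)(W) are all W)
(1,4): L (options (0,4)(W), (1,1)(W) are all W)
(1,5): L (options (0,5)(W), (1,2)(W) are all W)
(4,0): L (options (3,0)(W), (2,0)(W), (1,0)(W) are all W)
(4,1): L (options (3,1)(W), (2,1)(W), (1,1)(W) are all W)
(4,2): L (options (3,2)(W), (2,2)(W), (1,2)(W) are all W)
(4,6): L (options (3,6)(W), (2,6)(W), (1,6)(W), (4,3)(W) are all W)
(5,3): L (options (4,3)(W), (3,3)(W), (2,3)(W), (5,0)(W) are all W)
(5,4): L (options (4,4)(W), (3,4)(W), (2,4)(W), (5,1)(W) are all W)
(5,5): L (options (4,5)(W), (3,5)(W), (2,5)(W), (5,2)(W) are all W)
(8,0): L (options (7,0)(W), (6,0)(W), (5,0)(W) are all W)
(8,1): L (options (7,1)(W), (6,1)(W), (5,1)(W) are all W)
(8,2): L (options (7,2)(W), (6,2)(W), (5,2)(W) are all W)
(8,6): L (options (7,6)(W), (6,6)(W), (5,6)(W), (8,3)(W) are all W)
Every other cell has at least one move into one of the L cells above, so it is W.
L cells per row: a=0: 4, a=1: 3, a=2: 0, a=3: 0, a=4: 4, a=5: 3, a=6: 0, a=7: 0, a=8: 4; total 18.

18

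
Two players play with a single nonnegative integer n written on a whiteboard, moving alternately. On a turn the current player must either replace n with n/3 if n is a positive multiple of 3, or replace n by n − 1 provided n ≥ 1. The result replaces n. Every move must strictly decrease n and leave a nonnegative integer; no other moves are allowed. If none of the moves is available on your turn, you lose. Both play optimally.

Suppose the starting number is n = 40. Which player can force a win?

Compute win/loss labels from the base case upward. A position with no move is L. Any other position is W if it can reach an L in one move, else L.
n=0: no move → L
n=1: can move to 0, which is L ⇒ W
n=2: the only move is to 1(W), a W ⇒ L
n=3: can move to 2, which is L ⇒ W
n=4: the only move is to 3(W), a W ⇒ L
n=5: can move to 4, which is L ⇒ W
n=6: can move to 2, which is L ⇒ W
n=7: the only move is to 6(W), a W ⇒ L
n=8: can move to 7, which is L ⇒ W
n=9: moves to 3(W), 8(W); every one is W ⇒ L
n=10: can move to 9, which is L ⇒ W
n=11: the only move is to 10(W), a W ⇒ L
n=12: can move to 4, which is L ⇒ W
n=13: the only move is to 12(W), a W ⇒ L
n=14: can move to 13, which is L ⇒ W
n=15: moves to 5(W), 14(W); every one is W ⇒ L
n=16: can move to 15, which is L ⇒ W
n=17: the only move is to 16(W), a W ⇒ L
n=18: can move to 17, which is L ⇒ W
n=19: the only move is to 18(W), a W ⇒ L
n=20: can move to 19, which is L ⇒ W
n=21: can move to 7, which is L ⇒ W
n=22: the only move is to 21(W), a W ⇒ L
n=23: can move to 22, which is L ⇒ W
n=24: moves to 8(W), 23(W); every one is W ⇒ L
n=25: can move to 24, which is L ⇒ W
n=26: the only move is to 25(W), a W ⇒ L
n=27: can move to 9, which is L ⇒ W
n=28: the only move is to 27(W), a W ⇒ L
n=29: can move to 28, which is L ⇒ W
n=30: moves to 10(W), 29(W); every one is W ⇒ L
n=31: can move to 30, which is L ⇒ W
n=32: the only move is to 31(W), a W ⇒ L
n=33: can move to 11, which is L ⇒ W
n=34: the only move is to 33(W), a W ⇒ L
n=35: can move to 34, which is L ⇒ W
n=36: moves to 12(W), 35(W); every one is W ⇒ L
n=37: can move to 36, which is L ⇒ W
n=38: the only move is to 37(W), a W ⇒ L
n=39: can move to 13, which is L ⇒ W
n=40: the only move is to 39(W), a W ⇒ L
The starting position 40 is L: whatever the player to move does, the opponent receives a W position.

The second player wins.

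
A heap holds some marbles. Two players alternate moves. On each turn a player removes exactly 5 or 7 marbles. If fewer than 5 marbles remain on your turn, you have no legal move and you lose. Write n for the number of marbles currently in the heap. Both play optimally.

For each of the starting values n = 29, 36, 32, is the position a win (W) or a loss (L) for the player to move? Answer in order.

29: W, 36: L, 32: W

Positions with no move are L. A position that does have a move is losing for the player to move precisely when every available move leads to a winning position for the opponent. Fill in the labels:
n=0: no move → L
n=1: no move → L
n=2: no move → L
n=3: no move → L
n=4: no move → L
n=5: reaches L-position 0 → W
n=6: reaches L-position 1 → W
n=7: reaches L-position 2 → W
n=8: reaches L-position 3 → W
n=9: reaches L-position 4 → W
n=10: reaches L-position 3 → W
n=11: reaches L-position 4 → W
n=12: only reaches 7(W), 5(W), all W → L
n=13: only reaches 8(W), 6(W), all W → L
n=14: only reaches 9(W), 7(W), all W → L
n=15: only reaches 10(W), 8(W), all W → L
n=16: only reaches 11(W), 9(W), all W → L
n=17: reaches L-position 12 → W
n=18: reaches L-position 13 → W
n=19: reaches L-position 14 → W
n=20: reaches L-position 15 → W
n=21: reaches L-position 16 → W
n=22: reaches L-position 15 → W
n=23: reaches L-position 16 → W
n=24: only reaches 19(W), 17(W), all W → L
n=25: only reaches 20(W), 18(W), all W → L
n=26: only reaches 21(W), 19(W), all W → L
n=27: only reaches 22(W), 20(W), all W → L
n=28: only reaches 23(W), 21(W), all W → L
n=29: reaches L-position 24 → W
n=30: reaches L-position 25 → W
n=31: reaches L-position 26 → W
n=32: reaches L-position 27 → W
n=33: reaches L-position 28 → W
n=34: reaches L-position 27 → W
n=35: reaches L-position 28 → W
n=36: only reaches 31(W), 29(W), all W → L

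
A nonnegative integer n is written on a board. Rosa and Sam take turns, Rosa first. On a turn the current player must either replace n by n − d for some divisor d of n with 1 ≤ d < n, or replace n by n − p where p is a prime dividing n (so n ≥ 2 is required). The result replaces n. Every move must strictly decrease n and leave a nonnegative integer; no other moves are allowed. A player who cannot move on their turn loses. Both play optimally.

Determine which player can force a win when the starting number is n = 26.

Compute win/loss labels from the base case upward. A position with no move is L. Any other position is W if it can reach an L in one move, else L.
n=0: no move → L
n=1: no move → L
n=2: can move to 0, which is L ⇒ W
n=3: can move to 0, which is L ⇒ W
n=4: moves to 2(W), 3(W); every one is W ⇒ L
n=5: can move to 0, which is L ⇒ W
n=6: can move to 4, which is L ⇒ W
n=7: can move to 0, which is L ⇒ W
n=8: can move to 4, which is L ⇒ W
n=9: moves to 6(W), 8(W); every one is W ⇒ L
n=10: can move to 9, which is L ⇒ W
n=11: can move to 0, which is L ⇒ W
n=12: can move to 9, which is L ⇒ W
n=13: can move to 0, which is L ⇒ W
n=14: moves to 7(W), 12(W), 13(W); every one is W ⇒ L
n=15: can move to 14, which is L ⇒ W
n=16: can move to 14, which is L ⇒ W
n=17: can move to 0, which is L ⇒ W
n=18: can move to 9, which is L ⇒ W
n=19: can move to 0, which is L ⇒ W
n=20: moves to 10(W), 15(W), 16(W), 18(W), 19(W); every one is W ⇒ L
n=21: can move to 14, which is L ⇒ W
n=22: can move to 20, which is L ⇒ W
n=23: can move to 0, which is L ⇒ W
n=24: can move to 20, which is L ⇒ W
n=25: can move to 20, which is L ⇒ W
n=26: moves to 13(W), 24(W), 25(W); every one is W ⇒ L
The starting position 26 is L: whatever Rosa does, the opponent receives a W position.

Sam wins.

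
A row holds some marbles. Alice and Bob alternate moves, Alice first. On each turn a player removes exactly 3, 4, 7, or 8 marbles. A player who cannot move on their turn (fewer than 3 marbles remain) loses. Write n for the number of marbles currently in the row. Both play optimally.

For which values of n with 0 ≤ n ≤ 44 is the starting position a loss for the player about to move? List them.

Build the W/L table. Terminal = L. A non-terminal position is W if it has a move to some L; otherwise it is L.
n=0: no move → L
n=1: no move → L
n=2: no move → L
n=3: can move to 0, which is L ⇒ W
n=4: can move to 1, which is L ⇒ W
n=5: can move to 2, which is L ⇒ W
n=6: can move to 2, which is L ⇒ W
n=7: can move to 0, which is L ⇒ W
n=8: can move to 1, which is L ⇒ W
n=9: can move to 2, which is L ⇒ W
n=10: can move to 2, which is L ⇒ W
n=11: moves to 8(W), 7(W), 4(W), 3(W); every one is W ⇒ L
n=12: moves to 9(W), 8(W), 5(W), 4(W); every one is W ⇒ L
n=13: moves to 10(W), 9(W), 6(W), 5(W); every one is W ⇒ L
n=14: can move to 11, which is L ⇒ W
n=15: can move to 12, which is L ⇒ W
n=16: can move to 13, which is L ⇒ W
n=17: can move to 13, which is L ⇒ W
n=18: can move to 11, which is L ⇒ W
n=19: can move to 12, which is L ⇒ W
n=20: can move to 13, which is L ⇒ W
n=21: can move to 13, which is L ⇒ W
n=22: moves to 19(W), 18(W), 15(W), 14(W); every one is W ⇒ L
n=23: moves to 20(W), 19(W), 16(W), 15(W); every one is W ⇒ L
n=24: moves to 21(W), 20(W), 17(W), 16(W); every one is W ⇒ L
n=25: can move to 22, which is L ⇒ W
n=26: can move to 23, which is L ⇒ W
n=27: can move to 24, which is L ⇒ W
n=28: can move to 24, which is L ⇒ W
n=29: can move to 22, which is L ⇒ W
n=30: can move to 23, which is L ⇒ W
n=31: can move to 24, which is L ⇒ W
n=32: can move to 24, which is L ⇒ W
n=33: moves to 30(W), 29(W), 26(W), 25(W); every one is W ⇒ L
n=34: moves to 31(W), 30(W), 27(W), 26(W); every one is W ⇒ L
n=35: moves to 32(W), 31(W), 28(W), 27(W); every one is W ⇒ L
n=36: can move to 33, which is L ⇒ W
n=37: can move to 34, which is L ⇒ W
n=38: can move to 35, which is L ⇒ W
n=39: can move to 35, which is L ⇒ W
n=40: can move to 33, which is L ⇒ W
n=41: can move to 34, which is L ⇒ W
n=42: can move to 35, which is L ⇒ W
n=43: can move to 35, which is L ⇒ W
n=44: moves to 41(W), 40(W), 37(W), 36(W); every one is W ⇒ L
The losing starting values of n are exactly the entries labelled L in this table (13 of them).

0, 1, 2, 11, 12, 13, 22, 23, 24, 33, 34, 35, 44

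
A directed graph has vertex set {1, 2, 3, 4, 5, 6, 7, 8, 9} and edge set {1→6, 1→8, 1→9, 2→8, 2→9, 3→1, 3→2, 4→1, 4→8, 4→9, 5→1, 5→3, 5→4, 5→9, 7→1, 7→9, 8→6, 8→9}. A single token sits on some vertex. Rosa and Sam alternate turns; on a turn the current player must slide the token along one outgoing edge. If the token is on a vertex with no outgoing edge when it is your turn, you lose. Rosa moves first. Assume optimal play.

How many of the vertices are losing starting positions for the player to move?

3

Positions with no move are L. A position that does have a move is losing for the player to move precisely when every available move leads to a winning position for the opponent. Fill in the labels:
Every edge goes from a vertex to one that appears earlier in the order 6, 9, 8, 1, 4, 2, 3, 5, 7, so processing vertices in that order labels each vertex after all of its successors.
6: no outgoing edge → L
9: no outgoing edge → L
8: →9(L), so W
1: →9(L), so W
4: →9(L), so W
2: →9(L), so W
3: →2(W), 1(W) — all W, so L
5: →3(L), so W
7: →9(L), so W
The L vertices are 3, 6, 9; that is 3 in all.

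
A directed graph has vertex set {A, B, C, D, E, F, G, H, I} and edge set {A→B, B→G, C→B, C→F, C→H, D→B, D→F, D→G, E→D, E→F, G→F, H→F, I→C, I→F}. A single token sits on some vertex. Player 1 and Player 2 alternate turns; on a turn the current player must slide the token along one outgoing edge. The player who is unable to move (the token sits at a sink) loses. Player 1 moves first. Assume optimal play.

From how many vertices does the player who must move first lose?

2

Compute win/loss labels from the base case upward. A position with no move is L. Any other position is W if it can reach an L in one move, else L.
Every edge goes from a vertex to one that appears earlier in the order F, G, B, D, E, A, H, C, I, so processing vertices in that order labels each vertex after all of its successors.
F: no outgoing edge → L
G: →F(L), so W
B: →G(W) only, which is W, so L
D: →B(L), so W
E: →F(L), so W
A: →B(L), so W
H: →F(L), so W
C: →B(L), so W
I: →F(L), so W
The L vertices are B, F; that is 2 in all.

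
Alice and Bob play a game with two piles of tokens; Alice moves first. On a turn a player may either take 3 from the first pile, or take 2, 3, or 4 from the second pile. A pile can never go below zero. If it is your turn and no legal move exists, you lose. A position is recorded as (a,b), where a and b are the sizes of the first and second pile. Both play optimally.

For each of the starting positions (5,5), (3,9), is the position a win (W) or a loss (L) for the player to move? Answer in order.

Label each position W (a win for the player to move) or L (a loss). A position with no legal move is L; any other position is W exactly when some move reaches an L, and L when every move reaches a W.
No move ever increases a pile, so every position that can arise here has a ≤ 5 and b ≤ 9; it is enough to label the cells with 0 ≤ a ≤ 5 and 0 ≤ b ≤ 9.
Every move lowers a or b (never raises either), so fill the grid row by row in increasing a, and left to right within a row: each cell's successors are then already labelled.
      b=0  b=1  b=2  b=3  b=4  b=5  b=6  b=7  b=8  b=9
a=0:    L    L    W    W    W    W    L    L    W    W
a=1:    L    L    W    W    W    W    L    L    W    W
a=2:    L    L    W    W    W    W    L    L    W    W
a=3:    W    W    L    L    W    W    W    W    L    L
a=4:    W    W    L    L    W    W    W    W    L    L
a=5:    W    W    L    L    W    W    W    W    L    L
Cells with no legal move (terminal, hence L): (0,0), (0,1), (1,0), (1,1), (2,0), (2,1).
The remaining L cells, each justified by listing all of its moves:
(0,6): →(0,4)(W), (0,3)(W), (0,2)(W) — all W, so L
(0,7): →(0,5)(W), (0,4)(W), (0,3)(W) — all W, so L
(1,6): →(1,4)(W), (1,3)(W), (1,2)(W) — all W, so L
(1,7): →(1,5)(W), (1,4)(W), (1,3)(W) — all W, so L
(2,6): →(2,4)(W), (2,3)(W), (2,2)(W) — all W, so L
(2,7): →(2,5)(W), (2,4)(W), (2,3)(W) — all W, so L
(3,2): →(0,2)(W), (3,0)(W) — all W, so L
(3,3): →(0,3)(W), (3,1)(W), (3,0)(W) — all W, so L
(3,8): →(0,8)(W), (3,6)(W), (3,5)(W), (3,4)(W) — all W, so L
(3,9): →(0,9)(W), (3,7)(W), (3,6)(W), (3,5)(W) — all W, so L
(4,2): →(1,2)(W), (4,0)(W) — all W, so L
(4,3): →(1,3)(W), (4,1)(W), (4,0)(W) — all W, so L
(4,8): →(1,8)(W), (4,6)(W), (4,5)(W), (4,4)(W) — all W, so L
(4,9): →(1,9)(W), (4,7)(W), (4,6)(W), (4,5)(W) — all W, so L
(5,2): →(2,2)(W), (5,0)(W) — all W, so L
(5,3): →(2,3)(W), (5,1)(W), (5,0)(W) — all W, so L
(5,8): →(2,8)(W), (5,6)(W), (5,5)(W), (5,4)(W) — all W, so L
(5,9): →(2,9)(W), (5,7)(W), (5,6)(W), (5,5)(W) — all W, so L
Every other cell has at least one move into one of the L cells above, so it is W.
(5,5): the move to (5,3) reaches an L cell, so W
(3,9): one of the L cells justified above, so L

(5,5): W, (3,9): L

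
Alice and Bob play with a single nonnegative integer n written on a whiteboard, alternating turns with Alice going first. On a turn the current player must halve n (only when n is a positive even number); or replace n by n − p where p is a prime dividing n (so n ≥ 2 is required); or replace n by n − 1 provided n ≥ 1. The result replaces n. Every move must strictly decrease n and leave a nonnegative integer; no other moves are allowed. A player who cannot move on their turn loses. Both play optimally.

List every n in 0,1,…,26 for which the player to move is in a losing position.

0, 4, 9, 14, 20, 24

Work bottom-up. With no move the player to move loses. Otherwise the position is W if at least one move leads to an L position for the opponent, and L if every move leads to a W.
n=0: no move → L
n=1: reaches L-position 0 → W
n=2: reaches L-position 0 → W
n=3: reaches L-position 0 → W
n=4: only reaches 2(W), 3(W), all W → L
n=5: reaches L-position 0 → W
n=6: reaches L-position 4 → W
n=7: reaches L-position 0 → W
n=8: reaches L-position 4 → W
n=9: only reaches 6(W), 8(W), all W → L
n=10: reaches L-position 9 → W
n=11: reaches L-position 0 → W
n=12: reaches L-position 9 → W
n=13: reaches L-position 0 → W
n=14: only reaches 7(W), 12(W), 13(W), all W → L
n=15: reaches L-position 14 → W
n=16: reaches L-position 14 → W
n=17: reaches L-position 0 → W
n=18: reaches L-position 9 → W
n=19: reaches L-position 0 → W
n=20: only reaches 10(W), 15(W), 18(W), 19(W), all W → L
n=21: reaches L-position 14 → W
n=22: reaches L-position 20 → W
n=23: reaches L-position 0 → W
n=24: only reaches 12(W), 21(W), 22(W), 23(W), all W → L
n=25: reaches L-position 20 → W
n=26: reaches L-position 24 → W
Reading off the rows marked L gives the requested list; there are 6 such values of n.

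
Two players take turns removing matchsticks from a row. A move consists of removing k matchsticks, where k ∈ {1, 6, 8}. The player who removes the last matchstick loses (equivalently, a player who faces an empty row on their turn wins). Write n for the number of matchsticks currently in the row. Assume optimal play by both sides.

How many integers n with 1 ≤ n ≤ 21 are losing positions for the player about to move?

9

Classify positions by backward induction: terminal positions (no move available) are W. From any other position, the mover wins iff some move reaches an L.
n=0: no move; the opponent has just taken the last matchstick and therefore loses → W
n=1: L (sole option 0(W) is W)
n=2: W (go to 1, an L position)
n=3: L (sole option 2(W) is W)
n=4: W (go to 3, an L position)
n=5: L (sole option 4(W) is W)
n=6: W (go to 5, an L position)
n=7: W (go to 1, an L position)
n=8: L (options 7(W), 2(W), 0(W) are all W)
n=9: W (go to 8, an L position)
n=10: L (options 9(W), 4(W), 2(W) are all W)
n=11: W (go to 10, an L position)
n=12: L (options 11(W), 6(W), 4(W) are all W)
n=13: W (go to 12, an L position)
n=14: W (go to 8, an L position)
n=15: L (options 14(W), 9(W), 7(W) are all W)
n=16: W (go to 15, an L position)
n=17: L (options 16(W), 11(W), 9(W) are all W)
n=18: W (go to 17, an L position)
n=19: L (options 18(W), 13(W), 11(W) are all W)
n=20: W (go to 19, an L position)
n=21: W (go to 15, an L position)
L entries with 1 ≤ n ≤ 21 (the range starts at n=1): n = 1, 3, 5, 8, 10, 12, 15, 17, 19; that makes 9.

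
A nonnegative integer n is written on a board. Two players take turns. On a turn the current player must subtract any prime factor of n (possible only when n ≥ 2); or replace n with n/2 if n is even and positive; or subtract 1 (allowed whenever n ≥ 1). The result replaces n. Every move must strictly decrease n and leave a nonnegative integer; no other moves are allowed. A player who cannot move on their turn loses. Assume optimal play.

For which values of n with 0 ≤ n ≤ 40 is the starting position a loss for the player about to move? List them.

Positions with no move are L. A position that does have a move is losing for the player to move precisely when every available move leads to a winning position for the opponent. Fill in the labels:
n=0: no move → L
n=1: can move to 0, which is L ⇒ W
n=2: can move to 0, which is L ⇒ W
n=3: can move to 0, which is L ⇒ W
n=4: moves to 2(W), 3(W); every one is W ⇒ L
n=5: can move to 0, which is L ⇒ W
n=6: can move to 4, which is L ⇒ W
n=7: can move to 0, which is L ⇒ W
n=8: can move to 4, which is L ⇒ W
n=9: moves to 6(W), 8(W); every one is W ⇒ L
n=10: can move to 9, which is L ⇒ W
n=11: can move to 0, which is L ⇒ W
n=12: can move to 9, which is L ⇒ W
n=13: can move to 0, which is L ⇒ W
n=14: moves to 7(W), 12(W), 13(W); every one is W ⇒ L
n=15: can move to 14, which is L ⇒ W
n=16: can move to 14, which is L ⇒ W
n=17: can move to 0, which is L ⇒ W
n=18: can move to 9, which is L ⇒ W
n=19: can move to 0, which is L ⇒ W
n=20: moves to 10(W), 15(W), 18(W), 19(W); every one is W ⇒ L
n=21: can move to 14, which is L ⇒ W
n=22: can move to 20, which is L ⇒ W
n=23: can move to 0, which is L ⇒ W
n=24: moves to 12(W), 21(W), 22(W), 23(W); every one is W ⇒ L
n=25: can move to 20, which is L ⇒ W
n=26: can move to 24, which is L ⇒ W
n=27: can move to 24, which is L ⇒ W
n=28: can move to 14, which is L ⇒ W
n=29: can move to 0, which is L ⇒ W
n=30: moves to 15(W), 25(W), 27(W), 28(W), 29(W); every one is W ⇒ L
n=31: can move to 0, which is L ⇒ W
n=32: can move to 30, which is L ⇒ W
n=33: can move to 30, which is L ⇒ W
n=34: moves to 17(W), 32(W), 33(W); every one is W ⇒ L
n=35: can move to 30, which is L ⇒ W
n=36: can move to 34, which is L ⇒ W
n=37: can move to 0, which is L ⇒ W
n=38: moves to 19(W), 36(W), 37(W); every one is W ⇒ L
n=39: can move to 38, which is L ⇒ W
n=40: can move to 20, which is L ⇒ W
The losing starting values of n are exactly the entries labelled L in this table (9 of them).

0, 4, 9, 14, 20, 24, 30, 34, 38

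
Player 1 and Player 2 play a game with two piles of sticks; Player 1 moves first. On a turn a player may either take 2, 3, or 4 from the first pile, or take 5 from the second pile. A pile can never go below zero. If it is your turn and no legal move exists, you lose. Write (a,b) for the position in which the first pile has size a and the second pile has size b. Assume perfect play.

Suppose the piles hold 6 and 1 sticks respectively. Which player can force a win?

Classify positions by backward induction: terminal positions (no move available) are L. From any other position, the mover wins iff some move reaches an L.
No move ever increases a pile, so every position that can arise here has a ≤ 6 and b ≤ 1; it is enough to label the cells with 0 ≤ a ≤ 6 and 0 ≤ b ≤ 1.
Every move lowers a or b (never raises either), so fill the grid row by row in increasing a, and left to right within a row: each cell's successors are then already labelled.
      b=0  b=1
a=0:    L    L
a=1:    L    L
a=2:    W    W
a=3:    W    W
a=4:    W    W
a=5:    W    W
a=6:    L    L
Cells with no legal move (terminal, hence L): (0,0), (0,1), (1,0), (1,1).
The remaining L cells, each justified by listing all of its moves:
(6,0): →(4,0)(W), (3,0)(W), (2,0)(W) — all W, so L
(6,1): →(4,1)(W), (3,1)(W), (2,1)(W) — all W, so L
Every other cell has at least one move into one of the L cells above, so it is W.
Every move from (6,1) reaches a W position, so the mover loses.

Player 2 wins.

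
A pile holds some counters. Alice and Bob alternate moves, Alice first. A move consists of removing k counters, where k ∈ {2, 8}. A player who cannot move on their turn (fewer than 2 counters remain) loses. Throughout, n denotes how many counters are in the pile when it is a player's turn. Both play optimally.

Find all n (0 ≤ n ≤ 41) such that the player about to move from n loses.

0, 1, 4, 5, 10, 11, 14, 15, 20, 21, 24, 25, 30, 31, 34, 35, 40, 41

Use the standard recursion: the mover loses at a terminal position; elsewhere, the mover wins exactly when some move hands the opponent an L position.
n=0: no move → L
n=1: no move → L
n=2: W (go to 0, an L position)
n=3: W (go to 1, an L position)
n=4: L (sole option 2(W) is W)
n=5: L (sole option 3(W) is W)
n=6: W (go to 4, an L position)
n=7: W (go to 5, an L position)
n=8: W (go to 0, an L position)
n=9: W (go to 1, an L position)
n=10: L (options 8(W), 2(W) are all W)
n=11: L (options 9(W), 3(W) are all W)
n=12: W (go to 10, an L position)
n=13: W (go to 11, an L position)
n=14: L (options 12(W), 6(W) are all W)
n=15: L (options 13(W), 7(W) are all W)
n=16: W (go to 14, an L position)
n=17: W (go to 15, an L position)
n=18: W (go to 10, an L position)
n=19: W (go to 11, an L position)
n=20: L (options 18(W), 12(W) are all W)
n=21: L (options 19(W), 13(W) are all W)
n=22: W (go to 20, an L position)
n=23: W (go to 21, an L position)
n=24: L (options 22(W), 16(W) are all W)
n=25: L (options 23(W), 17(W) are all W)
n=26: W (go to 24, an L position)
n=27: W (go to 25, an L position)
n=28: W (go to 20, an L position)
n=29: W (go to 21, an L position)
n=30: L (options 28(W), 22(W) are all W)
n=31: L (options 29(W), 23(W) are all W)
n=32: W (go to 30, an L position)
n=33: W (go to 31, an L position)
n=34: L (options 32(W), 26(W) are all W)
n=35: L (options 33(W), 27(W) are all W)
n=36: W (go to 34, an L position)
n=37: W (go to 35, an L position)
n=38: W (go to 30, an L position)
n=39: W (go to 31, an L position)
n=40: L (options 38(W), 32(W) are all W)
n=41: L (options 39(W), 33(W) are all W)
Reading off the rows marked L gives the requested list; there are 18 such values of n.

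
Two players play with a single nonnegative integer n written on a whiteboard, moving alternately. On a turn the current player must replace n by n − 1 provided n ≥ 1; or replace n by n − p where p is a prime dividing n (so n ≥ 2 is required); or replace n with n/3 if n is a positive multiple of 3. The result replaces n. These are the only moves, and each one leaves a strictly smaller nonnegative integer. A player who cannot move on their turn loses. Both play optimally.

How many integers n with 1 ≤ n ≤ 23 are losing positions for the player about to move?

5

Label each position W (a win for the player to move) or L (a loss). A position with no legal move is L; any other position is W exactly when some move reaches an L, and L when every move reaches a W.
n=0: no move → L
n=1: reaches L-position 0 → W
n=2: reaches L-position 0 → W
n=3: reaches L-position 0 → W
n=4: only reaches 2(W), 3(W), all W → L
n=5: reaches L-position 0 → W
n=6: reaches L-position 4 → W
n=7: reaches L-position 0 → W
n=8: only reaches 6(W), 7(W), all W → L
n=9: reaches L-position 8 → W
n=10: reaches L-position 8 → W
n=11: reaches L-position 0 → W
n=12: reaches L-position 4 → W
n=13: reaches L-position 0 → W
n=14: only reaches 7(W), 12(W), 13(W), all W → L
n=15: reaches L-position 14 → W
n=16: reaches L-position 14 → W
n=17: reaches L-position 0 → W
n=18: only reaches 6(W), 15(W), 16(W), 17(W), all W → L
n=19: reaches L-position 0 → W
n=20: reaches L-position 18 → W
n=21: reaches L-position 14 → W
n=22: only reaches 11(W), 20(W), 21(W), all W → L
n=23: reaches L-position 0 → W
L entries with 1 ≤ n ≤ 23 (n=0 is outside the asked range and is not counted): n = 4, 8, 14, 18, 22; that makes 5.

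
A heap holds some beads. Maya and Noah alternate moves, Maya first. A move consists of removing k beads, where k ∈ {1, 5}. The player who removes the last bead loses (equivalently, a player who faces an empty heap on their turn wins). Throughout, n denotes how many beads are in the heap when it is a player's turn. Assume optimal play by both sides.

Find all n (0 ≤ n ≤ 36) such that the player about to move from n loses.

1, 3, 5, 7, 9, 11, 13, 15, 17, 19, 21, 23, 25, 27, 29, 31, 33, 35

Work bottom-up. With no move the player to move wins. Otherwise the position is W if at least one move leads to an L position for the opponent, and L if every move leads to a W.
n=0: no move; the opponent has just taken the last bead and therefore loses → W
n=1: L (sole option 0(W) is W)
n=2: W (go to 1, an L position)
n=3: L (sole option 2(W) is W)
n=4: W (go to 3, an L position)
n=5: L (options 4(W), 0(W) are all W)
n=6: W (go to 5, an L position)
n=7: L (options 6(W), 2(W) are all W)
n=8: W (go to 7, an L position)
n=9: L (options 8(W), 4(W) are all W)
n=10: W (go to 9, an L position)
n=11: L (options 10(W), 6(W) are all W)
n=12: W (go to 11, an L position)
n=13: L (options 12(W), 8(W) are all W)
n=14: W (go to 13, an L position)
n=15: L (options 14(W), 10(W) are all W)
n=16: W (go to 15, an L position)
n=17: L (options 16(W), 12(W) are all W)
n=18: W (go to 17, an L position)
n=19: L (options 18(W), 14(W) are all W)
n=20: W (go to 19, an L position)
n=21: L (options 20(W), 16(W) are all W)
n=22: W (go to 21, an L position)
n=23: L (options 22(W), 18(W) are all W)
n=24: W (go to 23, an L position)
n=25: L (options 24(W), 20(W) are all W)
n=26: W (go to 25, an L position)
n=27: L (options 26(W), 22(W) are all W)
n=28: W (go to 27, an L position)
n=29: L (options 28(W), 24(W) are all W)
n=30: W (go to 29, an L position)
n=31: L (options 30(W), 26(W) are all W)
n=32: W (go to 31, an L position)
n=33: L (options 32(W), 28(W) are all W)
n=34: W (go to 33, an L position)
n=35: L (options 34(W), 30(W) are all W)
n=36: W (go to 35, an L position)
Reading off the rows marked L gives the requested list; there are 18 such values of n.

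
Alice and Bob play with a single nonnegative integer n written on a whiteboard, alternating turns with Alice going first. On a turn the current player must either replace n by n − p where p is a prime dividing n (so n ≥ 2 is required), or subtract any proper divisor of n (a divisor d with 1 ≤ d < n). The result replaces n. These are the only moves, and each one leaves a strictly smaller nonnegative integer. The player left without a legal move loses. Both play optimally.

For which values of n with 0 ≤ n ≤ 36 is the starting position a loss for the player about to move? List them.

Use the standard recursion: the mover loses at a terminal position; elsewhere, the mover wins exactly when some move hands the opponent an L position.
n=0: no move → L
n=1: no move → L
n=2: →0(L), so W
n=3: →0(L), so W
n=4: →2(W), 3(W) — all W, so L
n=5: →0(L), so W
n=6: →4(L), so W
n=7: →0(L), so W
n=8: →4(L), so W
n=9: →6(W), 8(W) — all W, so L
n=10: →9(L), so W
n=11: →0(L), so W
n=12: →9(L), so W
n=13: →0(L), so W
n=14: →7(W), 12(W), 13(W) — all W, so L
n=15: →14(L), so W
n=16: →14(L), so W
n=17: →0(L), so W
n=18: →9(L), so W
n=19: →0(L), so W
n=20: →10(W), 15(W), 16(W), 18(W), 19(W) — all W, so L
n=21: →14(L), so W
n=22: →20(L), so W
n=23: →0(L), so W
n=24: →20(L), so W
n=25: →20(L), so W
n=26: →13(W), 24(W), 25(W) — all W, so L
n=27: →26(L), so W
n=28: →14(L), so W
n=29: →0(L), so W
n=30: →20(L), so W
n=31: →0(L), so W
n=32: →16(W), 24(W), 28(W), 30(W), 31(W) — all W, so L
n=33: →32(L), so W
n=34: →32(L), so W
n=35: →28(W), 30(W), 34(W) — all W, so L
n=36: →32(L), so W
Reading off the rows marked L gives the requested list; there are 9 such values of n.

0, 1, 4, 9, 14, 20, 26, 32, 35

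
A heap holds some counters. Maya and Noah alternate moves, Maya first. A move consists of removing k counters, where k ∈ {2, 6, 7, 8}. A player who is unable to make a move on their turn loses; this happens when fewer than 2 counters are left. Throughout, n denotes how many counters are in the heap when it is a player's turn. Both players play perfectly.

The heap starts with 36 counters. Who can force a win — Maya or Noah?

Maya wins.

Use the standard recursion: the mover loses at a terminal position; elsewhere, the mover wins exactly when some move hands the opponent an L position.
n=0: no move → L
n=1: no move → L
n=2: reaches L-position 0 → W
n=3: reaches L-position 1 → W
n=4: only reaches 2(W), which is W → L
n=5: only reaches 3(W), which is W → L
n=6: reaches L-position 4 → W
n=7: reaches L-position 5 → W
n=8: reaches L-position 1 → W
n=9: reaches L-position 1 → W
n=10: reaches L-position 4 → W
n=11: reaches L-position 5 → W
n=12: reaches L-position 5 → W
n=13: reaches L-position 5 → W
n=14: only reaches 12(W), 8(W), 7(W), 6(W), all W → L
n=15: only reaches 13(W), 9(W), 8(W), 7(W), all W → L
n=16: reaches L-position 14 → W
n=17: reaches L-position 15 → W
n=18: only reaches 16(W), 12(W), 11(W), 10(W), all W → L
n=19: only reaches 17(W), 13(W), 12(W), 11(W), all W → L
n=20: reaches L-position 18 → W
n=21: reaches L-position 19 → W
n=22: reaches L-position 15 → W
n=23: reaches L-position 15 → W
n=24: reaches L-position 18 → W
n=25: reaches L-position 19 → W
n=26: reaches L-position 19 → W
n=27: reaches L-position 19 → W
n=28: only reaches 26(W), 22(W), 21(W), 20(W), all W → L
n=29: only reaches 27(W), 23(W), 22(W), 21(W), all W → L
n=30: reaches L-position 28 → W
n=31: reaches L-position 29 → W
n=32: only reaches 30(W), 26(W), 25(W), 24(W), all W → L
n=33: only reaches 31(W), 27(W), 26(W), 25(W), all W → L
n=34: reaches L-position 32 → W
n=35: reaches L-position 33 → W
n=36: reaches L-position 29 → W
The starting position 36 is W: Maya should remove 7, leaving 29, handing over an L position.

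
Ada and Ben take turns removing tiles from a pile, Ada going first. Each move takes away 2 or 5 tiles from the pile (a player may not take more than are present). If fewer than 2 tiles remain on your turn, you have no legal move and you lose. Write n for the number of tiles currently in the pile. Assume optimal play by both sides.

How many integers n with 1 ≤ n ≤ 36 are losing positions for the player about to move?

Use the standard recursion: the mover loses at a terminal position; elsewhere, the mover wins exactly when some move hands the opponent an L position.
n=0: no move → L
n=1: no move → L
n=2: W (go to 0, an L position)
n=3: W (go to 1, an L position)
n=4: L (sole option 2(W) is W)
n=5: W (go to 0, an L position)
n=6: W (go to 4, an L position)
n=7: L (options 5(W), 2(W) are all W)
n=8: L (options 6(W), 3(W) are all W)
n=9: W (go to 7, an L position)
n=10: W (go to 8, an L position)
n=11: L (options 9(W), 6(W) are all W)
n=12: W (go to 7, an L position)
n=13: W (go to 11, an L position)
n=14: L (options 12(W), 9(W) are all W)
n=15: L (options 13(W), 10(W) are all W)
n=16: W (go to 14, an L position)
n=17: W (go to 15, an L position)
n=18: L (options 16(W), 13(W) are all W)
n=19: W (go to 14, an L position)
n=20: W (go to 18, an L position)
n=21: L (options 19(W), 16(W) are all W)
n=22: L (options 20(W), 17(W) are all W)
n=23: W (go to 21, an L position)
n=24: W (go to 22, an L position)
n=25: L (options 23(W), 20(W) are all W)
n=26: W (go to 21, an L position)
n=27: W (go to 25, an L position)
n=28: L (options 26(W), 23(W) are all W)
n=29: L (options 27(W), 24(W) are all W)
n=30: W (go to 28, an L position)
n=31: W (go to 29, an L position)
n=32: L (options 30(W), 27(W) are all W)
n=33: W (go to 28, an L position)
n=34: W (go to 32, an L position)
n=35: L (options 33(W), 30(W) are all W)
n=36: L (options 34(W), 31(W) are all W)
L entries with 1 ≤ n ≤ 36 (n=0 is outside the asked range and is not counted): n = 1, 4, 7, 8, 11, 14, 15, 18, 21, 22, 25, 28, 29, 32, 35, 36; that makes 16.

16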